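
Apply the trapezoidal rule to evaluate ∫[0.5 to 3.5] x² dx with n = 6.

f(x) = x²
a = 0.5, b = 3.5, n = 6
h = (b - a)/n = 0.500000

Trapezoidal rule: (h/2)[f(x₀) + 2f(x₁) + 2f(x₂) + ... + f(xₙ)]

x_0 = 0.5000, f(x_0) = 0.250000, coefficient = 1
x_1 = 1.0000, f(x_1) = 1.000000, coefficient = 2
x_2 = 1.5000, f(x_2) = 2.250000, coefficient = 2
x_3 = 2.0000, f(x_3) = 4.000000, coefficient = 2
x_4 = 2.5000, f(x_4) = 6.250000, coefficient = 2
x_5 = 3.0000, f(x_5) = 9.000000, coefficient = 2
x_6 = 3.5000, f(x_6) = 12.250000, coefficient = 1

I ≈ (0.500000/2) × 57.500000 = 14.375000
Exact value: 14.250000
Error: 0.125000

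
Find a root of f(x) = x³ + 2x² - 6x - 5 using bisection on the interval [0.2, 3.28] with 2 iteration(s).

f(x) = x³ + 2x² - 6x - 5
Initial interval: [0.2, 3.28]

Iteration 1:
  c_1 = (0.200000 + 3.280000)/2 = 1.740000
  f(c_1) = f(1.740000) = -4.116776
  f(a) × f(c) ≥ 0, new interval: [1.740000, 3.280000]
Iteration 2:
  c_2 = (1.740000 + 3.280000)/2 = 2.510000
  f(c_2) = f(2.510000) = 8.353451
  f(a) × f(c) < 0, new interval: [1.740000, 2.510000]

After 2 iteration(s), the approximation is c_2 = 2.510000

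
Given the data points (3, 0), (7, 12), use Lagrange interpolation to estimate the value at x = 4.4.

Lagrange interpolation formula:
P(x) = Σ yᵢ × Lᵢ(x)
where Lᵢ(x) = Π_{j≠i} (x - xⱼ)/(xᵢ - xⱼ)

L_0(4.4) = (4.4 - 7)/(3 - 7) = 0.650000
L_1(4.4) = (4.4 - 3)/(7 - 3) = 0.350000

P(4.4) = 0×L_0(4.4) + 12×L_1(4.4)
P(4.4) = 4.200000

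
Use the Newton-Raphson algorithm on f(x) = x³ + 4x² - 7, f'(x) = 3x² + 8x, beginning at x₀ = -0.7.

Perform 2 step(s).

f(x) = x³ + 4x² - 7
f'(x) = 3x² + 8x
x₀ = -0.7

Newton-Raphson formula: x_{n+1} = x_n - f(x_n)/f'(x_n)

Iteration 1:
  f(-0.700000) = -5.383000
  f'(-0.700000) = -4.130000
  x_1 = -0.700000 - (-5.383000)/(-4.130000) = -2.003390
Iteration 2:
  f(-2.003390) = 1.013536
  f'(-2.003390) = -3.986406
  x_2 = -2.003390 - 1.013536/(-3.986406) = -1.749142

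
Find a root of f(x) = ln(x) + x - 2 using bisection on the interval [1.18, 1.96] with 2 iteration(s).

f(x) = ln(x) + x - 2
Initial interval: [1.18, 1.96]

Iteration 1:
  c_1 = (1.180000 + 1.960000)/2 = 1.570000
  f(c_1) = f(1.570000) = 0.021076
  f(a) × f(c) < 0, new interval: [1.180000, 1.570000]
Iteration 2:
  c_2 = (1.180000 + 1.570000)/2 = 1.375000
  f(c_2) = f(1.375000) = -0.306546
  f(a) × f(c) ≥ 0, new interval: [1.375000, 1.570000]

After 2 iteration(s), the approximation is c_2 = 1.375000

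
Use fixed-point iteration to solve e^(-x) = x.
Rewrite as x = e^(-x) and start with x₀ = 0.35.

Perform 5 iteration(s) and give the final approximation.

Equation: e^(-x) = x
Fixed-point form: x = e^(-x)
x₀ = 0.35

x_1 = g(0.350000) = 0.704688
x_2 = g(0.704688) = 0.494263
x_3 = g(0.494263) = 0.610020
x_4 = g(0.610020) = 0.543340
x_5 = g(0.543340) = 0.580805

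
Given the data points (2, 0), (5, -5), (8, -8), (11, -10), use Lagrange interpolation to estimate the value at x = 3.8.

Lagrange interpolation formula:
P(x) = Σ yᵢ × Lᵢ(x)
where Lᵢ(x) = Π_{j≠i} (x - xⱼ)/(xᵢ - xⱼ)

L_0(3.8) = (3.8 - 5)/(2 - 5) × (3.8 - 8)/(2 - 8) × (3.8 - 11)/(2 - 11) = 0.224000
L_1(3.8) = (3.8 - 2)/(5 - 2) × (3.8 - 8)/(5 - 8) × (3.8 - 11)/(5 - 11) = 1.008000
L_2(3.8) = (3.8 - 2)/(8 - 2) × (3.8 - 5)/(8 - 5) × (3.8 - 11)/(8 - 11) = -0.288000
L_3(3.8) = (3.8 - 2)/(11 - 2) × (3.8 - 5)/(11 - 5) × (3.8 - 8)/(11 - 8) = 0.056000

P(3.8) = 0×L_0(3.8) + (-5)×L_1(3.8) + (-8)×L_2(3.8) + (-10)×L_3(3.8)
P(3.8) = -3.296000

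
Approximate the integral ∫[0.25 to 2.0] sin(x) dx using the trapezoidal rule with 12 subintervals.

f(x) = sin(x)
a = 0.25, b = 2.0, n = 12
h = (b - a)/n = 0.145833

Trapezoidal rule: (h/2)[f(x₀) + 2f(x₁) + 2f(x₂) + ... + f(xₙ)]

x_0 = 0.2500, f(x_0) = 0.247404, coefficient = 1
x_1 = 0.3958, f(x_1) = 0.385577, coefficient = 2
x_2 = 0.5417, f(x_2) = 0.515565, coefficient = 2
x_3 = 0.6875, f(x_3) = 0.634607, coefficient = 2
x_4 = 0.8333, f(x_4) = 0.740177, coefficient = 2
x_5 = 0.9792, f(x_5) = 0.830033, coefficient = 2
x_6 = 1.1250, f(x_6) = 0.902268, coefficient = 2
x_7 = 1.2708, f(x_7) = 0.955347, coefficient = 2
x_8 = 1.4167, f(x_8) = 0.988146, coefficient = 2
x_9 = 1.5625, f(x_9) = 0.999966, coefficient = 2
x_10 = 1.7083, f(x_10) = 0.990557, coefficient = 2
x_11 = 1.8542, f(x_11) = 0.960119, coefficient = 2
x_12 = 2.0000, f(x_12) = 0.909297, coefficient = 1

I ≈ (0.145833/2) × 18.961422 = 1.382604
Exact value: 1.385059
Error: 0.002456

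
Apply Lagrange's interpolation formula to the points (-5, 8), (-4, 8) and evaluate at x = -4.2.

Lagrange interpolation formula:
P(x) = Σ yᵢ × Lᵢ(x)
where Lᵢ(x) = Π_{j≠i} (x - xⱼ)/(xᵢ - xⱼ)

L_0(-4.2) = (-4.2 - (-4))/(-5 - (-4)) = 0.200000
L_1(-4.2) = (-4.2 - (-5))/(-4 - (-5)) = 0.800000

P(-4.2) = 8×L_0(-4.2) + 8×L_1(-4.2)
P(-4.2) = 8.000000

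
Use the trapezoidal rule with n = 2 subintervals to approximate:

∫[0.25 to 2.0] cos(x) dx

f(x) = cos(x)
a = 0.25, b = 2.0, n = 2
h = (b - a)/n = 0.875000

Trapezoidal rule: (h/2)[f(x₀) + 2f(x₁) + 2f(x₂) + ... + f(xₙ)]

x_0 = 0.2500, f(x_0) = 0.968912, coefficient = 1
x_1 = 1.1250, f(x_1) = 0.431177, coefficient = 2
x_2 = 2.0000, f(x_2) = -0.416147, coefficient = 1

I ≈ (0.875000/2) × 1.415119 = 0.619114
Exact value: 0.661893
Error: 0.042779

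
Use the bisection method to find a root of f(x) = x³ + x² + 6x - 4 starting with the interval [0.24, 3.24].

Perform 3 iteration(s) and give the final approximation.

f(x) = x³ + x² + 6x - 4
Initial interval: [0.24, 3.24]

Iteration 1:
  c_1 = (0.240000 + 3.240000)/2 = 1.740000
  f(c_1) = f(1.740000) = 14.735624
  f(a) × f(c) < 0, new interval: [0.240000, 1.740000]
Iteration 2:
  c_2 = (0.240000 + 1.740000)/2 = 0.990000
  f(c_2) = f(0.990000) = 3.890399
  f(a) × f(c) < 0, new interval: [0.240000, 0.990000]
Iteration 3:
  c_3 = (0.240000 + 0.990000)/2 = 0.615000
  f(c_3) = f(0.615000) = 0.300833
  f(a) × f(c) < 0, new interval: [0.240000, 0.615000]

After 3 iteration(s), the approximation is c_3 = 0.615000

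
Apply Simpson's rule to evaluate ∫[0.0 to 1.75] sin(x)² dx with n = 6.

f(x) = sin(x)²
a = 0.0, b = 1.75, n = 6
h = (b - a)/n = 0.291667

Simpson's rule: (h/3)[f(x₀) + 4f(x₁) + 2f(x₂) + ... + f(xₙ)]

x_0 = 0.0000, f(x_0) = 0.000000, coefficient = 1
x_1 = 0.2917, f(x_1) = 0.082684, coefficient = 4
x_2 = 0.5833, f(x_2) = 0.303391, coefficient = 2
x_3 = 0.8750, f(x_3) = 0.589123, coefficient = 4
x_4 = 1.1667, f(x_4) = 0.845379, coefficient = 2
x_5 = 1.4583, f(x_5) = 0.987405, coefficient = 4
x_6 = 1.7500, f(x_6) = 0.968228, coefficient = 1

I ≈ (0.291667/3) × 9.902619 = 0.962755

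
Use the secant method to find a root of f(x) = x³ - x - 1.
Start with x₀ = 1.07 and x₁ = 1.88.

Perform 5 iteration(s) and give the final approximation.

f(x) = x³ - x - 1
x₀ = 1.07, x₁ = 1.88

Secant formula: x_{n+1} = x_n - f(x_n)(x_n - x_{n-1})/(f(x_n) - f(x_{n-1}))

Iteration 1:
  f(1.070000) = -0.844957
  f(1.880000) = 3.764672
  x_2 = 1.880000 - 3.764672×(1.880000 - 1.070000)/(3.764672 - (-0.844957))
       = 1.218475
Iteration 2:
  f(1.880000) = 3.764672
  f(1.218475) = -0.409428
  x_3 = 1.218475 - (-0.409428)×(1.218475 - 1.880000)/(-0.409428 - 3.764672)
       = 1.283363
Iteration 3:
  f(1.218475) = -0.409428
  f(1.283363) = -0.169640
  x_4 = 1.283363 - (-0.169640)×(1.283363 - 1.218475)/(-0.169640 - (-0.409428))
       = 1.329268
Iteration 4:
  f(1.283363) = -0.169640
  f(1.329268) = 0.019485
  x_5 = 1.329268 - 0.019485×(1.329268 - 1.283363)/(0.019485 - (-0.169640))
       = 1.324538
Iteration 5:
  f(1.329268) = 0.019485
  f(1.324538) = -0.000767
  x_6 = 1.324538 - (-0.000767)×(1.324538 - 1.329268)/(-0.000767 - 0.019485)
       = 1.324717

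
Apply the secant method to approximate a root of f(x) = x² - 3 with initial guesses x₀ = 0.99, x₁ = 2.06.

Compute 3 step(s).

f(x) = x² - 3
x₀ = 0.99, x₁ = 2.06

Secant formula: x_{n+1} = x_n - f(x_n)(x_n - x_{n-1})/(f(x_n) - f(x_{n-1}))

Iteration 1:
  f(0.990000) = -2.019900
  f(2.060000) = 1.243600
  x_2 = 2.060000 - 1.243600×(2.060000 - 0.990000)/(1.243600 - (-2.019900))
       = 1.652262
Iteration 2:
  f(2.060000) = 1.243600
  f(1.652262) = -0.270029
  x_3 = 1.652262 - (-0.270029)×(1.652262 - 2.060000)/(-0.270029 - 1.243600)
       = 1.725002
Iteration 3:
  f(1.652262) = -0.270029
  f(1.725002) = -0.024368
  x_4 = 1.725002 - (-0.024368)×(1.725002 - 1.652262)/(-0.024368 - (-0.270029))
       = 1.732217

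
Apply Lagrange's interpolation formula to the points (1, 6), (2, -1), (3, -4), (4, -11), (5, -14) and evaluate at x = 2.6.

Lagrange interpolation formula:
P(x) = Σ yᵢ × Lᵢ(x)
where Lᵢ(x) = Π_{j≠i} (x - xⱼ)/(xᵢ - xⱼ)

L_0(2.6) = (2.6 - 2)/(1 - 2) × (2.6 - 3)/(1 - 3) × (2.6 - 4)/(1 - 4) × (2.6 - 5)/(1 - 5) = -0.033600
L_1(2.6) = (2.6 - 1)/(2 - 1) × (2.6 - 3)/(2 - 3) × (2.6 - 4)/(2 - 4) × (2.6 - 5)/(2 - 5) = 0.358400
L_2(2.6) = (2.6 - 1)/(3 - 1) × (2.6 - 2)/(3 - 2) × (2.6 - 4)/(3 - 4) × (2.6 - 5)/(3 - 5) = 0.806400
L_3(2.6) = (2.6 - 1)/(4 - 1) × (2.6 - 2)/(4 - 2) × (2.6 - 3)/(4 - 3) × (2.6 - 5)/(4 - 5) = -0.153600
L_4(2.6) = (2.6 - 1)/(5 - 1) × (2.6 - 2)/(5 - 2) × (2.6 - 3)/(5 - 3) × (2.6 - 4)/(5 - 4) = 0.022400

P(2.6) = 6×L_0(2.6) + (-1)×L_1(2.6) + (-4)×L_2(2.6) + (-11)×L_3(2.6) + (-14)×L_4(2.6)
P(2.6) = -2.409600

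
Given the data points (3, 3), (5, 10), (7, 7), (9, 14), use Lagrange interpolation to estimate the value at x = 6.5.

Lagrange interpolation formula:
P(x) = Σ yᵢ × Lᵢ(x)
where Lᵢ(x) = Π_{j≠i} (x - xⱼ)/(xᵢ - xⱼ)

L_0(6.5) = (6.5 - 5)/(3 - 5) × (6.5 - 7)/(3 - 7) × (6.5 - 9)/(3 - 9) = -0.039062
L_1(6.5) = (6.5 - 3)/(5 - 3) × (6.5 - 7)/(5 - 7) × (6.5 - 9)/(5 - 9) = 0.273438
L_2(6.5) = (6.5 - 3)/(7 - 3) × (6.5 - 5)/(7 - 5) × (6.5 - 9)/(7 - 9) = 0.820312
L_3(6.5) = (6.5 - 3)/(9 - 3) × (6.5 - 5)/(9 - 5) × (6.5 - 7)/(9 - 7) = -0.054688

P(6.5) = 3×L_0(6.5) + 10×L_1(6.5) + 7×L_2(6.5) + 14×L_3(6.5)
P(6.5) = 7.593750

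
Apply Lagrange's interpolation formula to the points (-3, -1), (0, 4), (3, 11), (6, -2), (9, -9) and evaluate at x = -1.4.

Lagrange interpolation formula:
P(x) = Σ yᵢ × Lᵢ(x)
where Lᵢ(x) = Π_{j≠i} (x - xⱼ)/(xᵢ - xⱼ)

L_0(-1.4) = (-1.4 - 0)/(-3 - 0) × (-1.4 - 3)/(-3 - 3) × (-1.4 - 6)/(-3 - 6) × (-1.4 - 9)/(-3 - 9) = 0.243865
L_1(-1.4) = (-1.4 - (-3))/(0 - (-3)) × (-1.4 - 3)/(0 - 3) × (-1.4 - 6)/(0 - 6) × (-1.4 - 9)/(0 - 9) = 1.114812
L_2(-1.4) = (-1.4 - (-3))/(3 - (-3)) × (-1.4 - 0)/(3 - 0) × (-1.4 - 6)/(3 - 6) × (-1.4 - 9)/(3 - 9) = -0.532069
L_3(-1.4) = (-1.4 - (-3))/(6 - (-3)) × (-1.4 - 0)/(6 - 0) × (-1.4 - 3)/(6 - 3) × (-1.4 - 9)/(6 - 9) = 0.210910
L_4(-1.4) = (-1.4 - (-3))/(9 - (-3)) × (-1.4 - 0)/(9 - 0) × (-1.4 - 3)/(9 - 3) × (-1.4 - 6)/(9 - 6) = -0.037518

P(-1.4) = (-1)×L_0(-1.4) + 4×L_1(-1.4) + 11×L_2(-1.4) + (-2)×L_3(-1.4) + (-9)×L_4(-1.4)
P(-1.4) = -1.721541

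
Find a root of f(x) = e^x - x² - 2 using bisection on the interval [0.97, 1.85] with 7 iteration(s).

f(x) = e^x - x² - 2
Initial interval: [0.97, 1.85]

Iteration 1:
  c_1 = (0.970000 + 1.850000)/2 = 1.410000
  f(c_1) = f(1.410000) = 0.107855
  f(a) × f(c) < 0, new interval: [0.970000, 1.410000]
Iteration 2:
  c_2 = (0.970000 + 1.410000)/2 = 1.190000
  f(c_2) = f(1.190000) = -0.129019
  f(a) × f(c) ≥ 0, new interval: [1.190000, 1.410000]
Iteration 3:
  c_3 = (1.190000 + 1.410000)/2 = 1.300000
  f(c_3) = f(1.300000) = -0.020703
  f(a) × f(c) ≥ 0, new interval: [1.300000, 1.410000]
Iteration 4:
  c_4 = (1.300000 + 1.410000)/2 = 1.355000
  f(c_4) = f(1.355000) = 0.040736
  f(a) × f(c) < 0, new interval: [1.300000, 1.355000]
Iteration 5:
  c_5 = (1.300000 + 1.355000)/2 = 1.327500
  f(c_5) = f(1.327500) = 0.009346
  f(a) × f(c) < 0, new interval: [1.300000, 1.327500]
Iteration 6:
  c_6 = (1.300000 + 1.327500)/2 = 1.313750
  f(c_6) = f(1.313750) = -0.005841
  f(a) × f(c) ≥ 0, new interval: [1.313750, 1.327500]
Iteration 7:
  c_7 = (1.313750 + 1.327500)/2 = 1.320625
  f(c_7) = f(1.320625) = 0.001711
  f(a) × f(c) < 0, new interval: [1.313750, 1.320625]

After 7 iteration(s), the approximation is c_7 = 1.320625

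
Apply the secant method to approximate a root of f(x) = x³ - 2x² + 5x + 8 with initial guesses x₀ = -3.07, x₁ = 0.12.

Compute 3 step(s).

f(x) = x³ - 2x² + 5x + 8
x₀ = -3.07, x₁ = 0.12

Secant formula: x_{n+1} = x_n - f(x_n)(x_n - x_{n-1})/(f(x_n) - f(x_{n-1}))

Iteration 1:
  f(-3.070000) = -55.134243
  f(0.120000) = 8.572928
  x_2 = 0.120000 - 8.572928×(0.120000 - (-3.070000))/(8.572928 - (-55.134243))
       = -0.309271
Iteration 2:
  f(0.120000) = 8.572928
  f(-0.309271) = 6.232767
  x_3 = -0.309271 - 6.232767×(-0.309271 - 0.120000)/(6.232767 - 8.572928)
       = -1.452588
Iteration 3:
  f(-0.309271) = 6.232767
  f(-1.452588) = -6.547939
  x_4 = -1.452588 - (-6.547939)×(-1.452588 - (-0.309271))/(-6.547939 - 6.232767)
       = -0.866832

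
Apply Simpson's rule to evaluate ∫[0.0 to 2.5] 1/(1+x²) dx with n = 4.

f(x) = 1/(1+x²)
a = 0.0, b = 2.5, n = 4
h = (b - a)/n = 0.625000

Simpson's rule: (h/3)[f(x₀) + 4f(x₁) + 2f(x₂) + ... + f(xₙ)]

x_0 = 0.0000, f(x_0) = 1.000000, coefficient = 1
x_1 = 0.6250, f(x_1) = 0.719101, coefficient = 4
x_2 = 1.2500, f(x_2) = 0.390244, coefficient = 2
x_3 = 1.8750, f(x_3) = 0.221453, coefficient = 4
x_4 = 2.5000, f(x_4) = 0.137931, coefficient = 1

I ≈ (0.625000/3) × 5.680636 = 1.183466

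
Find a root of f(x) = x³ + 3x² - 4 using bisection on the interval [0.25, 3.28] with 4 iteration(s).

f(x) = x³ + 3x² - 4
Initial interval: [0.25, 3.28]

Iteration 1:
  c_1 = (0.250000 + 3.280000)/2 = 1.765000
  f(c_1) = f(1.765000) = 10.844047
  f(a) × f(c) < 0, new interval: [0.250000, 1.765000]
Iteration 2:
  c_2 = (0.250000 + 1.765000)/2 = 1.007500
  f(c_2) = f(1.007500) = 0.067838
  f(a) × f(c) < 0, new interval: [0.250000, 1.007500]
Iteration 3:
  c_3 = (0.250000 + 1.007500)/2 = 0.628750
  f(c_3) = f(0.628750) = -2.565459
  f(a) × f(c) ≥ 0, new interval: [0.628750, 1.007500]
Iteration 4:
  c_4 = (0.628750 + 1.007500)/2 = 0.818125
  f(c_4) = f(0.818125) = -1.444420
  f(a) × f(c) ≥ 0, new interval: [0.818125, 1.007500]

After 4 iteration(s), the approximation is c_4 = 0.818125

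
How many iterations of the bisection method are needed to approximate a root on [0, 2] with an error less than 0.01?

We need (b-a)/2^n ≤ 0.01
(2 - 0)/2^n ≤ 0.01
2/2^n ≤ 0.01
2^n ≥ 200
n ≥ log₂(200) = 7.64
n ≥ 8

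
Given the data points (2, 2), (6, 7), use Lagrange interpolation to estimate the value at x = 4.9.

Lagrange interpolation formula:
P(x) = Σ yᵢ × Lᵢ(x)
where Lᵢ(x) = Π_{j≠i} (x - xⱼ)/(xᵢ - xⱼ)

L_0(4.9) = (4.9 - 6)/(2 - 6) = 0.275000
L_1(4.9) = (4.9 - 2)/(6 - 2) = 0.725000

P(4.9) = 2×L_0(4.9) + 7×L_1(4.9)
P(4.9) = 5.625000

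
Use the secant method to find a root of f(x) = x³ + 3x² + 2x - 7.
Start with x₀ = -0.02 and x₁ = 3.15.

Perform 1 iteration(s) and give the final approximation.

f(x) = x³ + 3x² + 2x - 7
x₀ = -0.02, x₁ = 3.15

Secant formula: x_{n+1} = x_n - f(x_n)(x_n - x_{n-1})/(f(x_n) - f(x_{n-1}))

Iteration 1:
  f(-0.020000) = -7.038808
  f(3.150000) = 60.323375
  x_2 = 3.150000 - 60.323375×(3.150000 - (-0.020000))/(60.323375 - (-7.038808))
       = 0.311240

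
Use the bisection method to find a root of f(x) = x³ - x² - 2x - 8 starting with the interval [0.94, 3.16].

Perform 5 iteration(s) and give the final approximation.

f(x) = x³ - x² - 2x - 8
Initial interval: [0.94, 3.16]

Iteration 1:
  c_1 = (0.940000 + 3.160000)/2 = 2.050000
  f(c_1) = f(2.050000) = -7.687375
  f(a) × f(c) ≥ 0, new interval: [2.050000, 3.160000]
Iteration 2:
  c_2 = (2.050000 + 3.160000)/2 = 2.605000
  f(c_2) = f(2.605000) = -2.318430
  f(a) × f(c) ≥ 0, new interval: [2.605000, 3.160000]
Iteration 3:
  c_3 = (2.605000 + 3.160000)/2 = 2.882500
  f(c_3) = f(2.882500) = 1.876328
  f(a) × f(c) < 0, new interval: [2.605000, 2.882500]
Iteration 4:
  c_4 = (2.605000 + 2.882500)/2 = 2.743750
  f(c_4) = f(2.743750) = -0.360264
  f(a) × f(c) ≥ 0, new interval: [2.743750, 2.882500]
Iteration 5:
  c_5 = (2.743750 + 2.882500)/2 = 2.813125
  f(c_5) = f(2.813125) = 0.722227
  f(a) × f(c) < 0, new interval: [2.743750, 2.813125]

After 5 iteration(s), the approximation is c_5 = 2.813125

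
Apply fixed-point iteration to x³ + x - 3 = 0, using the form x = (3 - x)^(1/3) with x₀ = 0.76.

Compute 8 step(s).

Equation: x³ + x - 3 = 0
Fixed-point form: x = (3 - x)^(1/3)
x₀ = 0.76

x_1 = g(0.760000) = 1.308427
x_2 = g(1.308427) = 1.191508
x_3 = g(1.191508) = 1.218350
x_4 = g(1.218350) = 1.212293
x_5 = g(1.212293) = 1.213665
x_6 = g(1.213665) = 1.213354
x_7 = g(1.213354) = 1.213425
x_8 = g(1.213425) = 1.213409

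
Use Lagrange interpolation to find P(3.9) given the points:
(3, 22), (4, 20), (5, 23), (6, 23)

Lagrange interpolation formula:
P(x) = Σ yᵢ × Lᵢ(x)
where Lᵢ(x) = Π_{j≠i} (x - xⱼ)/(xᵢ - xⱼ)

L_0(3.9) = (3.9 - 4)/(3 - 4) × (3.9 - 5)/(3 - 5) × (3.9 - 6)/(3 - 6) = 0.038500
L_1(3.9) = (3.9 - 3)/(4 - 3) × (3.9 - 5)/(4 - 5) × (3.9 - 6)/(4 - 6) = 1.039500
L_2(3.9) = (3.9 - 3)/(5 - 3) × (3.9 - 4)/(5 - 4) × (3.9 - 6)/(5 - 6) = -0.094500
L_3(3.9) = (3.9 - 3)/(6 - 3) × (3.9 - 4)/(6 - 4) × (3.9 - 5)/(6 - 5) = 0.016500

P(3.9) = 22×L_0(3.9) + 20×L_1(3.9) + 23×L_2(3.9) + 23×L_3(3.9)
P(3.9) = 19.843000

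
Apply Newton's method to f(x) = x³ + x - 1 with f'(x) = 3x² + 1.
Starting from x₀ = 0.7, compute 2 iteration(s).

f(x) = x³ + x - 1
f'(x) = 3x² + 1
x₀ = 0.7

Newton-Raphson formula: x_{n+1} = x_n - f(x_n)/f'(x_n)

Iteration 1:
  f(0.700000) = 0.043000
  f'(0.700000) = 2.470000
  x_1 = 0.700000 - 0.043000/2.470000 = 0.682591
Iteration 2:
  f(0.682591) = 0.000631
  f'(0.682591) = 2.397792
  x_2 = 0.682591 - 0.000631/2.397792 = 0.682328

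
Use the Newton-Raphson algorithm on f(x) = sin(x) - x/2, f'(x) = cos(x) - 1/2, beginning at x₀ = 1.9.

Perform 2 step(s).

f(x) = sin(x) - x/2
f'(x) = cos(x) - 1/2
x₀ = 1.9

Newton-Raphson formula: x_{n+1} = x_n - f(x_n)/f'(x_n)

Iteration 1:
  f(1.900000) = -0.003700
  f'(1.900000) = -0.823290
  x_1 = 1.900000 - (-0.003700)/(-0.823290) = 1.895506
Iteration 2:
  f(1.895506) = -0.000010
  f'(1.895506) = -0.819034
  x_2 = 1.895506 - (-0.000010)/(-0.819034) = 1.895494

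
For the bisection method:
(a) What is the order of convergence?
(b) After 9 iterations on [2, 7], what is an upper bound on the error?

(a) Bisection has linear (order 1) convergence; the error is halved each step.

(b) Error bound = (b-a)/2^n = (7 - 2)/2^{9}
    = 5/2^{9}

(a) 1 (linear); (b) error ≤ 9.77e-03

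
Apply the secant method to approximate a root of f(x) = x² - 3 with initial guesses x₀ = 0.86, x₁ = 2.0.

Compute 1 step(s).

f(x) = x² - 3
x₀ = 0.86, x₁ = 2.0

Secant formula: x_{n+1} = x_n - f(x_n)(x_n - x_{n-1})/(f(x_n) - f(x_{n-1}))

Iteration 1:
  f(0.860000) = -2.260400
  f(2.000000) = 1.000000
  x_2 = 2.000000 - 1.000000×(2.000000 - 0.860000)/(1.000000 - (-2.260400))
       = 1.650350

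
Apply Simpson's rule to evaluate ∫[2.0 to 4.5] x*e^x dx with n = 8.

f(x) = x*e^x
a = 2.0, b = 4.5, n = 8
h = (b - a)/n = 0.312500

Simpson's rule: (h/3)[f(x₀) + 4f(x₁) + 2f(x₂) + ... + f(xₙ)]

x_0 = 2.0000, f(x_0) = 14.778112, coefficient = 1
x_1 = 2.3125, f(x_1) = 23.355423, coefficient = 4
x_2 = 2.6250, f(x_2) = 36.237007, coefficient = 2
x_3 = 2.9375, f(x_3) = 55.426559, coefficient = 4
x_4 = 3.2500, f(x_4) = 83.818605, coefficient = 2
x_5 = 3.5625, f(x_5) = 125.582454, coefficient = 4
x_6 = 3.8750, f(x_6) = 186.707956, coefficient = 2
x_7 = 4.1875, f(x_7) = 275.780124, coefficient = 4
x_8 = 4.5000, f(x_8) = 405.077091, coefficient = 1

I ≈ (0.312500/3) × 2953.960577 = 307.704227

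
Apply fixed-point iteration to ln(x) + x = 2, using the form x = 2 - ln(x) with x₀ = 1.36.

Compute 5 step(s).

Equation: ln(x) + x = 2
Fixed-point form: x = 2 - ln(x)
x₀ = 1.36

x_1 = g(1.360000) = 1.692515
x_2 = g(1.692515) = 1.473784
x_3 = g(1.473784) = 1.612167
x_4 = g(1.612167) = 1.522421
x_5 = g(1.522421) = 1.579698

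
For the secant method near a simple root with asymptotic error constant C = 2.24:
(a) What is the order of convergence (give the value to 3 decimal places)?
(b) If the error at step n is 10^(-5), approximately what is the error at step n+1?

(a) Secant method has superlinear convergence with order φ = (1+√5)/2 ≈ 1.618.
    This means |e_{n+1}| ≈ C|e_n|^1.618.

(b) With |e_n| = 10^(-5) and C = 2.24:
    |e_{n+1}| ≈ 2.24 × (10^(-5))^1.618 = 2.24 × 10^(-8.09)

(a) ≈ 1.618 (golden ratio); (b) |e_{n+1}| ≈ 1.820e-08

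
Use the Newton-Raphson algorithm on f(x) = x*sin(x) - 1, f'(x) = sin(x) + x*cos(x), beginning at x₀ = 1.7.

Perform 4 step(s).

f(x) = x*sin(x) - 1
f'(x) = sin(x) + x*cos(x)
x₀ = 1.7

Newton-Raphson formula: x_{n+1} = x_n - f(x_n)/f'(x_n)

Iteration 1:
  f(1.700000) = 0.685830
  f'(1.700000) = 0.772629
  x_1 = 1.700000 - 0.685830/0.772629 = 0.812342
Iteration 2:
  f(0.812342) = -0.410320
  f'(0.812342) = 1.284629
  x_2 = 0.812342 - (-0.410320)/1.284629 = 1.131750
Iteration 3:
  f(1.131750) = 0.024412
  f'(1.131750) = 1.386238
  x_3 = 1.131750 - 0.024412/1.386238 = 1.114140
Iteration 4:
  f(1.114140) = -0.000024
  f'(1.114140) = 1.388811
  x_4 = 1.114140 - (-0.000024)/1.388811 = 1.114157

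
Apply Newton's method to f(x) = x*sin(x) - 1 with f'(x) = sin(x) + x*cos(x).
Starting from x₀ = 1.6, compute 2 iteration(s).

f(x) = x*sin(x) - 1
f'(x) = sin(x) + x*cos(x)
x₀ = 1.6

Newton-Raphson formula: x_{n+1} = x_n - f(x_n)/f'(x_n)

Iteration 1:
  f(1.600000) = 0.599318
  f'(1.600000) = 0.952854
  x_1 = 1.600000 - 0.599318/0.952854 = 0.971029
Iteration 2:
  f(0.971029) = -0.198448
  f'(0.971029) = 1.373565
  x_2 = 0.971029 - (-0.198448)/1.373565 = 1.115505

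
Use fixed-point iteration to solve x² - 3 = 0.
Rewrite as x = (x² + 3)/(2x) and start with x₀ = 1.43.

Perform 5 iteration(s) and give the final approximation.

Equation: x² - 3 = 0
Fixed-point form: x = (x² + 3)/(2x)
x₀ = 1.43

x_1 = g(1.430000) = 1.763951
x_2 = g(1.763951) = 1.732339
x_3 = g(1.732339) = 1.732051
x_4 = g(1.732051) = 1.732051
x_5 = g(1.732051) = 1.732051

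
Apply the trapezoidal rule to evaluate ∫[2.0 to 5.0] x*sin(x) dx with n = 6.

f(x) = x*sin(x)
a = 2.0, b = 5.0, n = 6
h = (b - a)/n = 0.500000

Trapezoidal rule: (h/2)[f(x₀) + 2f(x₁) + 2f(x₂) + ... + f(xₙ)]

x_0 = 2.0000, f(x_0) = 1.818595, coefficient = 1
x_1 = 2.5000, f(x_1) = 1.496180, coefficient = 2
x_2 = 3.0000, f(x_2) = 0.423360, coefficient = 2
x_3 = 3.5000, f(x_3) = -1.227741, coefficient = 2
x_4 = 4.0000, f(x_4) = -3.027210, coefficient = 2
x_5 = 4.5000, f(x_5) = -4.398886, coefficient = 2
x_6 = 5.0000, f(x_6) = -4.794621, coefficient = 1

I ≈ (0.500000/2) × -16.444619 = -4.111155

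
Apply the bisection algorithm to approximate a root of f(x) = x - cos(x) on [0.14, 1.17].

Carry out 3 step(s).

f(x) = x - cos(x)
Initial interval: [0.14, 1.17]

Iteration 1:
  c_1 = (0.140000 + 1.170000)/2 = 0.655000
  f(c_1) = f(0.655000) = -0.138048
  f(a) × f(c) ≥ 0, new interval: [0.655000, 1.170000]
Iteration 2:
  c_2 = (0.655000 + 1.170000)/2 = 0.912500
  f(c_2) = f(0.912500) = 0.300730
  f(a) × f(c) < 0, new interval: [0.655000, 0.912500]
Iteration 3:
  c_3 = (0.655000 + 0.912500)/2 = 0.783750
  f(c_3) = f(0.783750) = 0.075479
  f(a) × f(c) < 0, new interval: [0.655000, 0.783750]

After 3 iteration(s), the approximation is c_3 = 0.783750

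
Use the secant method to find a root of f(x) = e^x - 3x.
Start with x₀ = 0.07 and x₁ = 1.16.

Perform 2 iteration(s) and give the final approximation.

f(x) = e^x - 3x
x₀ = 0.07, x₁ = 1.16

Secant formula: x_{n+1} = x_n - f(x_n)(x_n - x_{n-1})/(f(x_n) - f(x_{n-1}))

Iteration 1:
  f(0.070000) = 0.862508
  f(1.160000) = -0.290067
  x_2 = 1.160000 - (-0.290067)×(1.160000 - 0.070000)/(-0.290067 - 0.862508)
       = 0.885681
Iteration 2:
  f(1.160000) = -0.290067
  f(0.885681) = -0.232408
  x_3 = 0.885681 - (-0.232408)×(0.885681 - 1.160000)/(-0.232408 - (-0.290067))
       = -0.220034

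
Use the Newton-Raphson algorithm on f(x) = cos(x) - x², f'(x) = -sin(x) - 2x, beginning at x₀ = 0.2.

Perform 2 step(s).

f(x) = cos(x) - x²
f'(x) = -sin(x) - 2x
x₀ = 0.2

Newton-Raphson formula: x_{n+1} = x_n - f(x_n)/f'(x_n)

Iteration 1:
  f(0.200000) = 0.940067
  f'(0.200000) = -0.598669
  x_1 = 0.200000 - 0.940067/(-0.598669) = 1.770260
Iteration 2:
  f(1.770260) = -3.331965
  f'(1.770260) = -4.520693
  x_2 = 1.770260 - (-3.331965)/(-4.520693) = 1.033213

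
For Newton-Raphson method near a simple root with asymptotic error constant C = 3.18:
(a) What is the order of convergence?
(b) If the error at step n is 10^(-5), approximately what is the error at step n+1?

(a) Newton-Raphson has quadratic (order 2) convergence near simple roots.
    This means |e_{n+1}| ≈ C|e_n|².

(b) With |e_n| = 10^(-5) and C = 3.18:
    |e_{n+1}| ≈ 3.18 × (10^(-5))² = 3.18 × 10^(-10)

(a) 2 (quadratic); (b) |e_{n+1}| ≈ 3.180e-10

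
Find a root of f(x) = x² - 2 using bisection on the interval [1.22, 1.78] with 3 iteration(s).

f(x) = x² - 2
Initial interval: [1.22, 1.78]

Iteration 1:
  c_1 = (1.220000 + 1.780000)/2 = 1.500000
  f(c_1) = f(1.500000) = 0.250000
  f(a) × f(c) < 0, new interval: [1.220000, 1.500000]
Iteration 2:
  c_2 = (1.220000 + 1.500000)/2 = 1.360000
  f(c_2) = f(1.360000) = -0.150400
  f(a) × f(c) ≥ 0, new interval: [1.360000, 1.500000]
Iteration 3:
  c_3 = (1.360000 + 1.500000)/2 = 1.430000
  f(c_3) = f(1.430000) = 0.044900
  f(a) × f(c) < 0, new interval: [1.360000, 1.430000]

After 3 iteration(s), the approximation is c_3 = 1.430000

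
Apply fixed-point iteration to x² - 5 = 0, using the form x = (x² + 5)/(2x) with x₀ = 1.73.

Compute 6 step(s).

Equation: x² - 5 = 0
Fixed-point form: x = (x² + 5)/(2x)
x₀ = 1.73

x_1 = g(1.730000) = 2.310087
x_2 = g(2.310087) = 2.237254
x_3 = g(2.237254) = 2.236068
x_4 = g(2.236068) = 2.236068
x_5 = g(2.236068) = 2.236068
x_6 = g(2.236068) = 2.236068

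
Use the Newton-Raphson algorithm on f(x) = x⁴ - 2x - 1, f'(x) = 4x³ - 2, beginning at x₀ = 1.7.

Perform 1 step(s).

f(x) = x⁴ - 2x - 1
f'(x) = 4x³ - 2
x₀ = 1.7

Newton-Raphson formula: x_{n+1} = x_n - f(x_n)/f'(x_n)

Iteration 1:
  f(1.700000) = 3.952100
  f'(1.700000) = 17.652000
  x_1 = 1.700000 - 3.952100/17.652000 = 1.476110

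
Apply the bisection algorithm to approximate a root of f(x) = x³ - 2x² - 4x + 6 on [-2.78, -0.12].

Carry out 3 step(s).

f(x) = x³ - 2x² - 4x + 6
Initial interval: [-2.78, -0.12]

Iteration 1:
  c_1 = (-2.780000 + (-0.120000))/2 = -1.450000
  f(c_1) = f(-1.450000) = 4.546375
  f(a) × f(c) < 0, new interval: [-2.780000, -1.450000]
Iteration 2:
  c_2 = (-2.780000 + (-1.450000))/2 = -2.115000
  f(c_2) = f(-2.115000) = -3.947321
  f(a) × f(c) ≥ 0, new interval: [-2.115000, -1.450000]
Iteration 3:
  c_3 = (-2.115000 + (-1.450000))/2 = -1.782500
  f(c_3) = f(-1.782500) = 1.111839
  f(a) × f(c) < 0, new interval: [-2.115000, -1.782500]

After 3 iteration(s), the approximation is c_3 = -1.782500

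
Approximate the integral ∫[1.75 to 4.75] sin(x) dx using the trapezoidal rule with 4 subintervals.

f(x) = sin(x)
a = 1.75, b = 4.75, n = 4
h = (b - a)/n = 0.750000

Trapezoidal rule: (h/2)[f(x₀) + 2f(x₁) + 2f(x₂) + ... + f(xₙ)]

x_0 = 1.7500, f(x_0) = 0.983986, coefficient = 1
x_1 = 2.5000, f(x_1) = 0.598472, coefficient = 2
x_2 = 3.2500, f(x_2) = -0.108195, coefficient = 2
x_3 = 4.0000, f(x_3) = -0.756802, coefficient = 2
x_4 = 4.7500, f(x_4) = -0.999293, coefficient = 1

I ≈ (0.750000/2) × -0.548358 = -0.205634
Exact value: -0.215848
Error: 0.010214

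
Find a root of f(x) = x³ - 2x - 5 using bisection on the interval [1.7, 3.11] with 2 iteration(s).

f(x) = x³ - 2x - 5
Initial interval: [1.7, 3.11]

Iteration 1:
  c_1 = (1.700000 + 3.110000)/2 = 2.405000
  f(c_1) = f(2.405000) = 4.100580
  f(a) × f(c) < 0, new interval: [1.700000, 2.405000]
Iteration 2:
  c_2 = (1.700000 + 2.405000)/2 = 2.052500
  f(c_2) = f(2.052500) = -0.458318
  f(a) × f(c) ≥ 0, new interval: [2.052500, 2.405000]

After 2 iteration(s), the approximation is c_2 = 2.052500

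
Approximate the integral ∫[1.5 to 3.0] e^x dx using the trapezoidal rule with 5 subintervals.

f(x) = e^x
a = 1.5, b = 3.0, n = 5
h = (b - a)/n = 0.300000

Trapezoidal rule: (h/2)[f(x₀) + 2f(x₁) + 2f(x₂) + ... + f(xₙ)]

x_0 = 1.5000, f(x_0) = 4.481689, coefficient = 1
x_1 = 1.8000, f(x_1) = 6.049647, coefficient = 2
x_2 = 2.1000, f(x_2) = 8.166170, coefficient = 2
x_3 = 2.4000, f(x_3) = 11.023176, coefficient = 2
x_4 = 2.7000, f(x_4) = 14.879732, coefficient = 2
x_5 = 3.0000, f(x_5) = 20.085537, coefficient = 1

I ≈ (0.300000/2) × 104.804677 = 15.720702
Exact value: 15.603848
Error: 0.116854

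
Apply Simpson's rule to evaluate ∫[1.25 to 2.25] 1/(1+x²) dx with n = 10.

f(x) = 1/(1+x²)
a = 1.25, b = 2.25, n = 10
h = (b - a)/n = 0.100000

Simpson's rule: (h/3)[f(x₀) + 4f(x₁) + 2f(x₂) + ... + f(xₙ)]

x_0 = 1.2500, f(x_0) = 0.390244, coefficient = 1
x_1 = 1.3500, f(x_1) = 0.354296, coefficient = 4
x_2 = 1.4500, f(x_2) = 0.322321, coefficient = 2
x_3 = 1.5500, f(x_3) = 0.293902, coefficient = 4
x_4 = 1.6500, f(x_4) = 0.268637, coefficient = 2
x_5 = 1.7500, f(x_5) = 0.246154, coefficient = 4
x_6 = 1.8500, f(x_6) = 0.226116, coefficient = 2
x_7 = 1.9500, f(x_7) = 0.208225, coefficient = 4
x_8 = 2.0500, f(x_8) = 0.192215, coefficient = 2
x_9 = 2.1500, f(x_9) = 0.177857, coefficient = 4
x_10 = 2.2500, f(x_10) = 0.164948, coefficient = 1

I ≈ (0.100000/3) × 7.695502 = 0.256517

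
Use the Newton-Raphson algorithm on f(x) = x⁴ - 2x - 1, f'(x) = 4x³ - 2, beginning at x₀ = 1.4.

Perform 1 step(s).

f(x) = x⁴ - 2x - 1
f'(x) = 4x³ - 2
x₀ = 1.4

Newton-Raphson formula: x_{n+1} = x_n - f(x_n)/f'(x_n)

Iteration 1:
  f(1.400000) = 0.041600
  f'(1.400000) = 8.976000
  x_1 = 1.400000 - 0.041600/8.976000 = 1.395365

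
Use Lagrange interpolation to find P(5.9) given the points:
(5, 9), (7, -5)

Lagrange interpolation formula:
P(x) = Σ yᵢ × Lᵢ(x)
where Lᵢ(x) = Π_{j≠i} (x - xⱼ)/(xᵢ - xⱼ)

L_0(5.9) = (5.9 - 7)/(5 - 7) = 0.550000
L_1(5.9) = (5.9 - 5)/(7 - 5) = 0.450000

P(5.9) = 9×L_0(5.9) + (-5)×L_1(5.9)
P(5.9) = 2.700000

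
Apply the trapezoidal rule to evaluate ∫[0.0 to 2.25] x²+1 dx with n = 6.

f(x) = x²+1
a = 0.0, b = 2.25, n = 6
h = (b - a)/n = 0.375000

Trapezoidal rule: (h/2)[f(x₀) + 2f(x₁) + 2f(x₂) + ... + f(xₙ)]

x_0 = 0.0000, f(x_0) = 1.000000, coefficient = 1
x_1 = 0.3750, f(x_1) = 1.140625, coefficient = 2
x_2 = 0.7500, f(x_2) = 1.562500, coefficient = 2
x_3 = 1.1250, f(x_3) = 2.265625, coefficient = 2
x_4 = 1.5000, f(x_4) = 3.250000, coefficient = 2
x_5 = 1.8750, f(x_5) = 4.515625, coefficient = 2
x_6 = 2.2500, f(x_6) = 6.062500, coefficient = 1

I ≈ (0.375000/2) × 32.531250 = 6.099609
Exact value: 6.046875
Error: 0.052734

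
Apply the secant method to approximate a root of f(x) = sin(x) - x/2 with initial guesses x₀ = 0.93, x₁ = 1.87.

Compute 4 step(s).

f(x) = sin(x) - x/2
x₀ = 0.93, x₁ = 1.87

Secant formula: x_{n+1} = x_n - f(x_n)(x_n - x_{n-1})/(f(x_n) - f(x_{n-1}))

Iteration 1:
  f(0.930000) = 0.336620
  f(1.870000) = 0.020572
  x_2 = 1.870000 - 0.020572×(1.870000 - 0.930000)/(0.020572 - 0.336620)
       = 1.931184
Iteration 2:
  f(1.870000) = 0.020572
  f(1.931184) = -0.029832
  x_3 = 1.931184 - (-0.029832)×(1.931184 - 1.870000)/(-0.029832 - 0.020572)
       = 1.894972
Iteration 3:
  f(1.931184) = -0.029832
  f(1.894972) = 0.000428
  x_4 = 1.894972 - 0.000428×(1.894972 - 1.931184)/(0.000428 - (-0.029832))
       = 1.895484
Iteration 4:
  f(1.894972) = 0.000428
  f(1.895484) = 0.000009
  x_5 = 1.895484 - 0.000009×(1.895484 - 1.894972)/(0.000009 - 0.000428)
       = 1.895494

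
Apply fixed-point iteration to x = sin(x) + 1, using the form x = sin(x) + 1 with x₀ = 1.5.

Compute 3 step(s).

Equation: x = sin(x) + 1
Fixed-point form: x = sin(x) + 1
x₀ = 1.5

x_1 = g(1.500000) = 1.997495
x_2 = g(1.997495) = 1.910337
x_3 = g(1.910337) = 1.942908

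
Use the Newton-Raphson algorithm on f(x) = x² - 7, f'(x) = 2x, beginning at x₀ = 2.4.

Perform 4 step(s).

f(x) = x² - 7
f'(x) = 2x
x₀ = 2.4

Newton-Raphson formula: x_{n+1} = x_n - f(x_n)/f'(x_n)

Iteration 1:
  f(2.400000) = -1.240000
  f'(2.400000) = 4.800000
  x_1 = 2.400000 - (-1.240000)/4.800000 = 2.658333
Iteration 2:
  f(2.658333) = 0.066736
  f'(2.658333) = 5.316667
  x_2 = 2.658333 - 0.066736/5.316667 = 2.645781
Iteration 3:
  f(2.645781) = 0.000158
  f'(2.645781) = 5.291562
  x_3 = 2.645781 - 0.000158/5.291562 = 2.645751
Iteration 4:
  f(2.645751) = 0.000000
  f'(2.645751) = 5.291503
  x_4 = 2.645751 - 0.000000/5.291503 = 2.645751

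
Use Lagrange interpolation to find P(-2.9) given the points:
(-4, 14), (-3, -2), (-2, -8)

Lagrange interpolation formula:
P(x) = Σ yᵢ × Lᵢ(x)
where Lᵢ(x) = Π_{j≠i} (x - xⱼ)/(xᵢ - xⱼ)

L_0(-2.9) = (-2.9 - (-3))/(-4 - (-3)) × (-2.9 - (-2))/(-4 - (-2)) = -0.045000
L_1(-2.9) = (-2.9 - (-4))/(-3 - (-4)) × (-2.9 - (-2))/(-3 - (-2)) = 0.990000
L_2(-2.9) = (-2.9 - (-4))/(-2 - (-4)) × (-2.9 - (-3))/(-2 - (-3)) = 0.055000

P(-2.9) = 14×L_0(-2.9) + (-2)×L_1(-2.9) + (-8)×L_2(-2.9)
P(-2.9) = -3.050000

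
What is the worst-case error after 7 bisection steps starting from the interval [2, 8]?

Bisection error bound: |error| ≤ (b-a)/2^n
|error| ≤ (8 - 2)/2^7 = 6/2^7
|error| ≤ 0.0468750000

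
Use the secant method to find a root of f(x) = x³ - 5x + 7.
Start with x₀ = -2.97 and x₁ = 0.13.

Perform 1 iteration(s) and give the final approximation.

f(x) = x³ - 5x + 7
x₀ = -2.97, x₁ = 0.13

Secant formula: x_{n+1} = x_n - f(x_n)(x_n - x_{n-1})/(f(x_n) - f(x_{n-1}))

Iteration 1:
  f(-2.970000) = -4.348073
  f(0.130000) = 6.352197
  x_2 = 0.130000 - 6.352197×(0.130000 - (-2.970000))/(6.352197 - (-4.348073))
       = -1.710310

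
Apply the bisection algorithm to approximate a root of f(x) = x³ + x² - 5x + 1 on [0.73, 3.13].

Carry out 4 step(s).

f(x) = x³ + x² - 5x + 1
Initial interval: [0.73, 3.13]

Iteration 1:
  c_1 = (0.730000 + 3.130000)/2 = 1.930000
  f(c_1) = f(1.930000) = 2.263957
  f(a) × f(c) < 0, new interval: [0.730000, 1.930000]
Iteration 2:
  c_2 = (0.730000 + 1.930000)/2 = 1.330000
  f(c_2) = f(1.330000) = -1.528463
  f(a) × f(c) ≥ 0, new interval: [1.330000, 1.930000]
Iteration 3:
  c_3 = (1.330000 + 1.930000)/2 = 1.630000
  f(c_3) = f(1.630000) = -0.162353
  f(a) × f(c) ≥ 0, new interval: [1.630000, 1.930000]
Iteration 4:
  c_4 = (1.630000 + 1.930000)/2 = 1.780000
  f(c_4) = f(1.780000) = 0.908152
  f(a) × f(c) < 0, new interval: [1.630000, 1.780000]

After 4 iteration(s), the approximation is c_4 = 1.780000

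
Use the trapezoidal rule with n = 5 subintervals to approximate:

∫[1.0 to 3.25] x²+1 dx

f(x) = x²+1
a = 1.0, b = 3.25, n = 5
h = (b - a)/n = 0.450000

Trapezoidal rule: (h/2)[f(x₀) + 2f(x₁) + 2f(x₂) + ... + f(xₙ)]

x_0 = 1.0000, f(x_0) = 2.000000, coefficient = 1
x_1 = 1.4500, f(x_1) = 3.102500, coefficient = 2
x_2 = 1.9000, f(x_2) = 4.610000, coefficient = 2
x_3 = 2.3500, f(x_3) = 6.522500, coefficient = 2
x_4 = 2.8000, f(x_4) = 8.840000, coefficient = 2
x_5 = 3.2500, f(x_5) = 11.562500, coefficient = 1

I ≈ (0.450000/2) × 59.712500 = 13.435313
Exact value: 13.359375
Error: 0.075938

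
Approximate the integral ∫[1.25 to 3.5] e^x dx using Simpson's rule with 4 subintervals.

f(x) = e^x
a = 1.25, b = 3.5, n = 4
h = (b - a)/n = 0.562500

Simpson's rule: (h/3)[f(x₀) + 4f(x₁) + 2f(x₂) + ... + f(xₙ)]

x_0 = 1.2500, f(x_0) = 3.490343, coefficient = 1
x_1 = 1.8125, f(x_1) = 6.125743, coefficient = 4
x_2 = 2.3750, f(x_2) = 10.751013, coefficient = 2
x_3 = 2.9375, f(x_3) = 18.868616, coefficient = 4
x_4 = 3.5000, f(x_4) = 33.115452, coefficient = 1

I ≈ (0.562500/3) × 158.085255 = 29.640985
Exact value: 29.625109
Error: 0.015876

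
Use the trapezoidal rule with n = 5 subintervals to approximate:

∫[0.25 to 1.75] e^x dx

f(x) = e^x
a = 0.25, b = 1.75, n = 5
h = (b - a)/n = 0.300000

Trapezoidal rule: (h/2)[f(x₀) + 2f(x₁) + 2f(x₂) + ... + f(xₙ)]

x_0 = 0.2500, f(x_0) = 1.284025, coefficient = 1
x_1 = 0.5500, f(x_1) = 1.733253, coefficient = 2
x_2 = 0.8500, f(x_2) = 2.339647, coefficient = 2
x_3 = 1.1500, f(x_3) = 3.158193, coefficient = 2
x_4 = 1.4500, f(x_4) = 4.263115, coefficient = 2
x_5 = 1.7500, f(x_5) = 5.754603, coefficient = 1

I ≈ (0.300000/2) × 30.027043 = 4.504056
Exact value: 4.470577
Error: 0.033479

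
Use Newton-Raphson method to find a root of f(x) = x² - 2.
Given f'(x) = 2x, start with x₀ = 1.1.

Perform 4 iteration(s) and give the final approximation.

f(x) = x² - 2
f'(x) = 2x
x₀ = 1.1

Newton-Raphson formula: x_{n+1} = x_n - f(x_n)/f'(x_n)

Iteration 1:
  f(1.100000) = -0.790000
  f'(1.100000) = 2.200000
  x_1 = 1.100000 - (-0.790000)/2.200000 = 1.459091
Iteration 2:
  f(1.459091) = 0.128946
  f'(1.459091) = 2.918182
  x_2 = 1.459091 - 0.128946/2.918182 = 1.414904
Iteration 3:
  f(1.414904) = 0.001953
  f'(1.414904) = 2.829807
  x_3 = 1.414904 - 0.001953/2.829807 = 1.414214
Iteration 4:
  f(1.414214) = 0.000000
  f'(1.414214) = 2.828427
  x_4 = 1.414214 - 0.000000/2.828427 = 1.414214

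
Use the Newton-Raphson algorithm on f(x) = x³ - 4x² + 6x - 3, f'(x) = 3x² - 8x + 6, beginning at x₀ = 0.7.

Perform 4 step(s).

f(x) = x³ - 4x² + 6x - 3
f'(x) = 3x² - 8x + 6
x₀ = 0.7

Newton-Raphson formula: x_{n+1} = x_n - f(x_n)/f'(x_n)

Iteration 1:
  f(0.700000) = -0.417000
  f'(0.700000) = 1.870000
  x_1 = 0.700000 - (-0.417000)/1.870000 = 0.922995
Iteration 2:
  f(0.922995) = -0.083392
  f'(0.922995) = 1.171800
  x_2 = 0.922995 - (-0.083392)/1.171800 = 0.994160
Iteration 3:
  f(0.994160) = -0.005874
  f'(0.994160) = 1.011782
  x_3 = 0.994160 - (-0.005874)/1.011782 = 0.999966
Iteration 4:
  f(0.999966) = -0.000034
  f'(0.999966) = 1.000068
  x_4 = 0.999966 - (-0.000034)/1.000068 = 1.000000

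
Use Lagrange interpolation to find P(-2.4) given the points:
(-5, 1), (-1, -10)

Lagrange interpolation formula:
P(x) = Σ yᵢ × Lᵢ(x)
where Lᵢ(x) = Π_{j≠i} (x - xⱼ)/(xᵢ - xⱼ)

L_0(-2.4) = (-2.4 - (-1))/(-5 - (-1)) = 0.350000
L_1(-2.4) = (-2.4 - (-5))/(-1 - (-5)) = 0.650000

P(-2.4) = 1×L_0(-2.4) + (-10)×L_1(-2.4)
P(-2.4) = -6.150000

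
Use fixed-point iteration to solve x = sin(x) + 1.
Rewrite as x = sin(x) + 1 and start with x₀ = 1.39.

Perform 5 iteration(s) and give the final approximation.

Equation: x = sin(x) + 1
Fixed-point form: x = sin(x) + 1
x₀ = 1.39

x_1 = g(1.390000) = 1.983701
x_2 = g(1.983701) = 1.915959
x_3 = g(1.915959) = 1.941020
x_4 = g(1.941020) = 1.932246
x_5 = g(1.932246) = 1.935385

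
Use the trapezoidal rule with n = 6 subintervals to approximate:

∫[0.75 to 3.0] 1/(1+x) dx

f(x) = 1/(1+x)
a = 0.75, b = 3.0, n = 6
h = (b - a)/n = 0.375000

Trapezoidal rule: (h/2)[f(x₀) + 2f(x₁) + 2f(x₂) + ... + f(xₙ)]

x_0 = 0.7500, f(x_0) = 0.571429, coefficient = 1
x_1 = 1.1250, f(x_1) = 0.470588, coefficient = 2
x_2 = 1.5000, f(x_2) = 0.400000, coefficient = 2
x_3 = 1.8750, f(x_3) = 0.347826, coefficient = 2
x_4 = 2.2500, f(x_4) = 0.307692, coefficient = 2
x_5 = 2.6250, f(x_5) = 0.275862, coefficient = 2
x_6 = 3.0000, f(x_6) = 0.250000, coefficient = 1

I ≈ (0.375000/2) × 4.425366 = 0.829756
Exact value: 0.826679
Error: 0.003078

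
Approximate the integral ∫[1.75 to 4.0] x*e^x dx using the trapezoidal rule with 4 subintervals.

f(x) = x*e^x
a = 1.75, b = 4.0, n = 4
h = (b - a)/n = 0.562500

Trapezoidal rule: (h/2)[f(x₀) + 2f(x₁) + 2f(x₂) + ... + f(xₙ)]

x_0 = 1.7500, f(x_0) = 10.070555, coefficient = 1
x_1 = 2.3125, f(x_1) = 23.355423, coefficient = 2
x_2 = 2.8750, f(x_2) = 50.960594, coefficient = 2
x_3 = 3.4375, f(x_3) = 106.937491, coefficient = 2
x_4 = 4.0000, f(x_4) = 218.392600, coefficient = 1

I ≈ (0.562500/2) × 590.970170 = 166.210360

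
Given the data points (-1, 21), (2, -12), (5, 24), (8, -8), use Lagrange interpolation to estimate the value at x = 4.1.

Lagrange interpolation formula:
P(x) = Σ yᵢ × Lᵢ(x)
where Lᵢ(x) = Π_{j≠i} (x - xⱼ)/(xᵢ - xⱼ)

L_0(4.1) = (4.1 - 2)/(-1 - 2) × (4.1 - 5)/(-1 - 5) × (4.1 - 8)/(-1 - 8) = -0.045500
L_1(4.1) = (4.1 - (-1))/(2 - (-1)) × (4.1 - 5)/(2 - 5) × (4.1 - 8)/(2 - 8) = 0.331500
L_2(4.1) = (4.1 - (-1))/(5 - (-1)) × (4.1 - 2)/(5 - 2) × (4.1 - 8)/(5 - 8) = 0.773500
L_3(4.1) = (4.1 - (-1))/(8 - (-1)) × (4.1 - 2)/(8 - 2) × (4.1 - 5)/(8 - 5) = -0.059500

P(4.1) = 21×L_0(4.1) + (-12)×L_1(4.1) + 24×L_2(4.1) + (-8)×L_3(4.1)
P(4.1) = 14.106500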